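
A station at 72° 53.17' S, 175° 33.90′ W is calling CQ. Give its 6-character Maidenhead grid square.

AB27fc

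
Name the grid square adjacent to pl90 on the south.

PK99

Latitude square 0; −1 → -1, wraps to 9, carry into field.
Latitude field L = 11; −1 → 10 = K.
The longitude characters are unchanged.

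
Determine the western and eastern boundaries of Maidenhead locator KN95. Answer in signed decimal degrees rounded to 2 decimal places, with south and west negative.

38.00, 40.00

Field K=10, N=13: +10·20° lon, +13·10° lat → SW at lon 20°, lat 40°.
Square 9, 5: +9·2° lon, +5·1° lat → SW at lon 38°, lat 45°.
Cell spans 2° lon × 1° lat.
west 38.00, east 40.00.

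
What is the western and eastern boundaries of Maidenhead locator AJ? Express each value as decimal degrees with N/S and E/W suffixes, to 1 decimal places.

180.0° W, 160.0° W

Field A=0, J=9: +0·20° lon, +9·10° lat → SW at lon -180°, lat 0°.
Cell spans 20° lon × 10° lat.
west 180.0° W, east 160.0° W.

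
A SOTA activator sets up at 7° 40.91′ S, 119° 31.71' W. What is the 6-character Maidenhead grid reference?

DI02fh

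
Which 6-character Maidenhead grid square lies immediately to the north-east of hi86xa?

Longitude subsquare x = 23; +1 → 24, wraps to 0 = a, carry into square.
Longitude square 8; +1 → 9.
Latitude subsquare a = 0; +1 → 1 = b.

HI96ab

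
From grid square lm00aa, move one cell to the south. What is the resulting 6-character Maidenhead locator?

LL09ax

Latitude subsquare a = 0; −1 → -1, wraps to 23 = x, carry into square.
Latitude square 0; −1 → -1, wraps to 9, carry into field.
Latitude field M = 12; −1 → 11 = L.
The longitude characters are unchanged.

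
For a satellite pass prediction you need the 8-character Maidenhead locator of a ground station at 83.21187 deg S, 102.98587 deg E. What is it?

OA16ls89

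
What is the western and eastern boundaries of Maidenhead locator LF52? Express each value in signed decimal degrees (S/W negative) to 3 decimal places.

50.000, 52.000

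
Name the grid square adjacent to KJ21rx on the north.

KJ22ra

Latitude subsquare x = 23; +1 → 24, wraps to 0 = a, carry into square.
Latitude square 1; +1 → 2.
The longitude characters are unchanged.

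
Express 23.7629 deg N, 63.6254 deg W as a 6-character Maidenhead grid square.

Offset from 180°W / 90°S: lon 116.3746°, lat 113.7629°.
Field (20°×10°, letters A–R): lon ⌊116.3746/20⌋ = 5 → F; lat ⌊113.7629/10⌋ = 11 → L.
Square (2°×1°, digits 0–9): lon ⌊16.3746/2⌋ = 8; lat ⌊3.7629/1⌋ = 3.
Subsquare (5′×2.5′, letters a–x): lon ⌊0.3746/0.0833333⌋ = 4 → e; lat ⌊0.7629/0.0416667⌋ = 18 → s.

FL83es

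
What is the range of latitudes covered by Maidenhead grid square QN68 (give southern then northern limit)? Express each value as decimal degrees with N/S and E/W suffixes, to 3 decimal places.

48.000° N, 49.000° N

Field Q=16, N=13: +16·20° lon, +13·10° lat → SW at lon 140°, lat 40°.
Square 6, 8: +6·2° lon, +8·1° lat → SW at lon 152°, lat 48°.
Cell spans 2° lon × 1° lat.
south 48.000° N, north 49.000° N.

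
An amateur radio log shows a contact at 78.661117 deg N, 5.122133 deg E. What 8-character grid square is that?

Shift to the Maidenhead origin (180°W, 90°S): lon 185.12213, lat 168.66112.
Field (20°×10°, letters A–R): 185.12213/20 → 9 → J, 168.66112/10 → 16 → Q; chars JQ.
Square (2°×1°, digits 0–9): 5.12213/2 → 2, 8.66112/1 → 8; chars 28.
Subsquare (5′×2.5′, letters a–x): 1.12213/0.0833333 → 13 → n, 0.66112/0.0416667 → 15 → p; chars np.
Extended square (30″×15″, digits 0–9): 0.03880/0.00833333 → 4, 0.03612/0.00416667 → 8; chars 48.

JQ28np48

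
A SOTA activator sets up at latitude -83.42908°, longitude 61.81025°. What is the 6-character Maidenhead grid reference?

MA06vn

Shift to the Maidenhead origin (180°W, 90°S): lon 241.8102, lat 6.5709.
Field: lon ⌊241.8102/20⌋ = 12 → M; lat ⌊6.5709/10⌋ = 0 → A.
Square: lon ⌊1.8102/2⌋ = 0; lat ⌊6.5709/1⌋ = 6.
Subsquare: lon ⌊1.8102/0.0833333⌋ = 21 → v; lat ⌊0.5709/0.0416667⌋ = 13 → n.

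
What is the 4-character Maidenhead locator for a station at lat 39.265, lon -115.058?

DM29

Shift to the Maidenhead origin (180°W, 90°S): lon 64.94, lat 129.26.
Field: 64.94/20 → 3 → D, 129.26/10 → 12 → M; chars DM.
Square: 4.94/2 → 2, 9.26/1 → 9; chars 29.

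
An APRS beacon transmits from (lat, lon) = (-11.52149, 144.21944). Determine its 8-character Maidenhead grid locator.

QH28cl64

Add 180° to longitude and 90° to latitude: 324.21944, 78.47851.
Field: lon ⌊324.21944/20⌋ = 16 → Q; lat ⌊78.47851/10⌋ = 7 → H.
Square: lon ⌊4.21944/2⌋ = 2; lat ⌊8.47851/1⌋ = 8.
Subsquare: lon ⌊0.21944/0.0833333⌋ = 2 → c; lat ⌊0.47851/0.0416667⌋ = 11 → l.
Extended square: lon ⌊0.05277/0.00833333⌋ = 6; lat ⌊0.02018/0.00416667⌋ = 4.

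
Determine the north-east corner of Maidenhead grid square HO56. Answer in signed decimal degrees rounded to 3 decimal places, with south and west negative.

57.000, -28.000

Field H=7, O=14: +7·20° lon, +14·10° lat → SW at lon -40°, lat 50°.
Square 5, 6: +5·2° lon, +6·1° lat → SW at lon -30°, lat 56°.
Cell spans 2° lon × 1° lat. NE corner is SW corner plus one full cell.
latitude 57.000, longitude -28.000.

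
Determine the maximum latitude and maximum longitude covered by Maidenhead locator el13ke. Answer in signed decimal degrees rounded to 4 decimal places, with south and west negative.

23.2083, -97.0833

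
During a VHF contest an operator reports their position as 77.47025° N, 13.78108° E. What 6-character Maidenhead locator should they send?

JQ67vl

Shift to the Maidenhead origin (180°W, 90°S): lon 193.7811, lat 167.4702.
Field: lon ⌊193.7811/20⌋ = 9 → J; lat ⌊167.4702/10⌋ = 16 → Q.
Square: lon ⌊13.7811/2⌋ = 6; lat ⌊7.4702/1⌋ = 7.
Subsquare: lon ⌊1.7811/0.0833333⌋ = 21 → v; lat ⌊0.4702/0.0416667⌋ = 11 → l.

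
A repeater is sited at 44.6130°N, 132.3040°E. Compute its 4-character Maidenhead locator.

PN64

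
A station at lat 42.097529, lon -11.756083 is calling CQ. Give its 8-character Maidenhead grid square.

IN42cc93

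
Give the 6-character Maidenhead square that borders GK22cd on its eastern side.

GK22dd

Longitude subsquare c = 2; +1 → 3 = d.
The latitude characters are unchanged.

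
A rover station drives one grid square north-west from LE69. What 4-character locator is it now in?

LF50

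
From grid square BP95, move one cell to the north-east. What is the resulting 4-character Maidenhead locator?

Longitude square 9; +1 → 10, wraps to 0, carry into field.
Longitude field B = 1; +1 → 2 = C.
Latitude square 5; +1 → 6.

CP06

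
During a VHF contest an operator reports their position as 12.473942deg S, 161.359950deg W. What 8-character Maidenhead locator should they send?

Add 180° to longitude and 90° to latitude: 18.64005, 77.52606.
Field: lon ⌊18.64005/20⌋ = 0 → A; lat ⌊77.52606/10⌋ = 7 → H.
Square: lon ⌊18.64005/2⌋ = 9; lat ⌊7.52606/1⌋ = 7.
Subsquare: lon ⌊0.64005/0.0833333⌋ = 7 → h; lat ⌊0.52606/0.0416667⌋ = 12 → m.
Extended square: lon ⌊0.05672/0.00833333⌋ = 6; lat ⌊0.02606/0.00416667⌋ = 6.

AH97hm66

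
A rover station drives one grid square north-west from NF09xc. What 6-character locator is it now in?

NF09wd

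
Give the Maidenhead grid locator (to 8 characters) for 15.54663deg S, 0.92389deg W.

IH94mk98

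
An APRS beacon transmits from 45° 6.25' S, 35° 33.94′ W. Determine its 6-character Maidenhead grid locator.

HE24fv

Offset from 180°W / 90°S: lon 144.4343°, lat 44.8958°.
Field: 144.4343/20 → 7 → H, 44.8958/10 → 4 → E; chars HE.
Square: 4.4343/2 → 2, 4.8958/1 → 4; chars 24.
Subsquare: 0.4343/0.0833333 → 5 → f, 0.8958/0.0416667 → 21 → v; chars fv.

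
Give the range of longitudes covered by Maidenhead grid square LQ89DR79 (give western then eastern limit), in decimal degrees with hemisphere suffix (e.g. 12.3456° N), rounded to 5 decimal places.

56.30833° E, 56.31667° E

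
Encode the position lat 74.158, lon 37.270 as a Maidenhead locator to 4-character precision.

KQ84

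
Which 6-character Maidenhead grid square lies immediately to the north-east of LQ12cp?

LQ12dq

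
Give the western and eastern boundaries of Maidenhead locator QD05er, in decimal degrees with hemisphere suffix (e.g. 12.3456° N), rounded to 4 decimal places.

140.3333° E, 140.4167° E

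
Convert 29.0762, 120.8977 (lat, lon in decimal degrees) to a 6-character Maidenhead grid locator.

PL09kb

Shift to the Maidenhead origin (180°W, 90°S): lon 300.8977, lat 119.0762.
Field: lon ⌊300.8977/20⌋ = 15 → P; lat ⌊119.0762/10⌋ = 11 → L.
Square: lon ⌊0.8977/2⌋ = 0; lat ⌊9.0762/1⌋ = 9.
Subsquare: lon ⌊0.8977/0.0833333⌋ = 10 → k; lat ⌊0.0762/0.0416667⌋ = 1 → b.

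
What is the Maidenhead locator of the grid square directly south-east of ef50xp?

EF60ao

Longitude subsquare x = 23; +1 → 24, wraps to 0 = a, carry into square.
Longitude square 5; +1 → 6.
Latitude subsquare p = 15; −1 → 14 = o.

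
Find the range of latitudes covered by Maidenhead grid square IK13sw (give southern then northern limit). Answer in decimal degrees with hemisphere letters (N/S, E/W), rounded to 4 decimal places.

13.9167° N, 13.9583° N

Field I=8, K=10: +8·20° lon, +10·10° lat → SW at lon -20°, lat 10°.
Square 1, 3: +1·2° lon, +3·1° lat → SW at lon -18°, lat 13°.
Subsquare s=18, w=22: +18·0.0833333° lon, +22·0.0416667° lat → SW at lon -16.5°, lat 13.9167°.
Cell spans 0.0833333° lon × 0.0416667° lat.
south 13.9167° N, north 13.9583° N.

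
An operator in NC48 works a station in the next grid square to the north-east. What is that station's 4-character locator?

Longitude square 4; +1 → 5.
Latitude square 8; +1 → 9.

NC59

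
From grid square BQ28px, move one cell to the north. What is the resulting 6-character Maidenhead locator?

BQ29pa

Latitude subsquare x = 23; +1 → 24, wraps to 0 = a, carry into square.
Latitude square 8; +1 → 9.
The longitude characters are unchanged.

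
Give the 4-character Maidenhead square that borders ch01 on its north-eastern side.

Longitude square 0; +1 → 1.
Latitude square 1; +1 → 2.

CH12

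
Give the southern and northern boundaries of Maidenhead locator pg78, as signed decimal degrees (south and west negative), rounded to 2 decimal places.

Field P=15, G=6: +15·20° lon, +6·10° lat → SW at lon 120°, lat -30°.
Square 7, 8: +7·2° lon, +8·1° lat → SW at lon 134°, lat -22°.
Cell spans 2° lon × 1° lat.
south -22.00, north -21.00.

-22.00, -21.00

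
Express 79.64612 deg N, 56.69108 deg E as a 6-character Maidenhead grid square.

LQ89ip

Shift to the Maidenhead origin (180°W, 90°S): lon 236.6911, lat 169.6461.
Field: lon ⌊236.6911/20⌋ = 11 → L; lat ⌊169.6461/10⌋ = 16 → Q.
Square: lon ⌊16.6911/2⌋ = 8; lat ⌊9.6461/1⌋ = 9.
Subsquare: lon ⌊0.6911/0.0833333⌋ = 8 → i; lat ⌊0.6461/0.0416667⌋ = 15 → p.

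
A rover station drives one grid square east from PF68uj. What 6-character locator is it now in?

Longitude subsquare u = 20; +1 → 21 = v.
The latitude characters are unchanged.

PF68vj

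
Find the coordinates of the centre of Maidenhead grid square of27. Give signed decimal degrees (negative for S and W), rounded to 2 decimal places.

-32.50, 105.00

Field O=14, F=5: +14·20° lon, +5·10° lat → SW at lon 100°, lat -40°.
Square 2, 7: +2·2° lon, +7·1° lat → SW at lon 104°, lat -33°.
Cell spans 2° lon × 1° lat. Centre is SW corner plus half of each.
latitude -32.50, longitude 105.00.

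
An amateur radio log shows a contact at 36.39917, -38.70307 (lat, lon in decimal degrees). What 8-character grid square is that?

HM06pj55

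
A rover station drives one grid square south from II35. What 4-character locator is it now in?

II34

Latitude square 5; −1 → 4.
The longitude characters are unchanged.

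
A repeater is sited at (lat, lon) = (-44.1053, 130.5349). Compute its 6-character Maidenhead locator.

PE55gv

Add 180° to longitude and 90° to latitude: 310.5349, 45.8947.
Field: 310.5349/20 → 15 → P, 45.8947/10 → 4 → E; chars PE.
Square: 10.5349/2 → 5, 5.8947/1 → 5; chars 55.
Subsquare: 0.5349/0.0833333 → 6 → g, 0.8947/0.0416667 → 21 → v; chars gv.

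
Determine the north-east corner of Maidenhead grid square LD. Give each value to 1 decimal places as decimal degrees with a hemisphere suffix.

50.0° S, 60.0° E

Field L=11, D=3: +11·20° lon, +3·10° lat → SW at lon 40°, lat -60°.
Cell spans 20° lon × 10° lat. NE corner is SW corner plus one full cell.
latitude 50.0° S, longitude 60.0° E.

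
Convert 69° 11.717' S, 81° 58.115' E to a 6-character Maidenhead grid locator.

NC00xt

Offset from 180°W / 90°S: lon 261.9686°, lat 20.8047°.
Field: lon ⌊261.9686/20⌋ = 13 → N; lat ⌊20.8047/10⌋ = 2 → C.
Square: lon ⌊1.9686/2⌋ = 0; lat ⌊0.8047/1⌋ = 0.
Subsquare: lon ⌊1.9686/0.0833333⌋ = 23 → x; lat ⌊0.8047/0.0416667⌋ = 19 → t.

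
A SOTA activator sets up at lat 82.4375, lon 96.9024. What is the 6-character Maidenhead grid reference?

Shift to the Maidenhead origin (180°W, 90°S): lon 276.9024, lat 172.4375.
Field (20°×10°, letters A–R): 276.9024/20 → 13 → N, 172.4375/10 → 17 → R; chars NR.
Square (2°×1°, digits 0–9): 16.9024/2 → 8, 2.4375/1 → 2; chars 82.
Subsquare (5′×2.5′, letters a–x): 0.9024/0.0833333 → 10 → k, 0.4375/0.0416667 → 10 → k; chars kk.

NR82kk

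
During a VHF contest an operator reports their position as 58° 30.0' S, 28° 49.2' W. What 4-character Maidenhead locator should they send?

Shift to the Maidenhead origin (180°W, 90°S): lon 151.18, lat 31.50.
Field: 151.18/20 → 7 → H, 31.50/10 → 3 → D; chars HD.
Square: 11.18/2 → 5, 1.50/1 → 1; chars 51.

HD51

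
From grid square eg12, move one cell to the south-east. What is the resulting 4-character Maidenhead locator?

EG21

Longitude square 1; +1 → 2.
Latitude square 2; −1 → 1.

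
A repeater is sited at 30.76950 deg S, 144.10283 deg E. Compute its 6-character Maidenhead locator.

QF29bf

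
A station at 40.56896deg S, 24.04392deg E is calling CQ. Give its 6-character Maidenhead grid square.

KE29ak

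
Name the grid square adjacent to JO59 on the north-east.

Longitude square 5; +1 → 6.
Latitude square 9; +1 → 10, wraps to 0, carry into field.
Latitude field O = 14; +1 → 15 = P.

JP60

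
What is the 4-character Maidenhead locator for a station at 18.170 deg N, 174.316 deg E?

RK78

Add 180° to longitude and 90° to latitude: 354.32, 108.17.
Field: 354.32/20 → 17 → R, 108.17/10 → 10 → K; chars RK.
Square: 14.32/2 → 7, 8.17/1 → 8; chars 78.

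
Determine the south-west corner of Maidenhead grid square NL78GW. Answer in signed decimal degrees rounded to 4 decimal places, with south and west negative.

Field N=13, L=11: +13·20° lon, +11·10° lat → SW at lon 80°, lat 20°.
Square 7, 8: +7·2° lon, +8·1° lat → SW at lon 94°, lat 28°.
Subsquare g=6, w=22: +6·0.0833333° lon, +22·0.0416667° lat → SW at lon 94.5°, lat 28.9167°.
latitude 28.9167, longitude 94.5000.

28.9167, 94.5000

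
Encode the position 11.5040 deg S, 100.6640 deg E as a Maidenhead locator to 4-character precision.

OH08

Shift to the Maidenhead origin (180°W, 90°S): lon 280.66, lat 78.50.
Field (20°×10°, letters A–R): lon ⌊280.66/20⌋ = 14 → O; lat ⌊78.50/10⌋ = 7 → H.
Square (2°×1°, digits 0–9): lon ⌊0.66/2⌋ = 0; lat ⌊8.50/1⌋ = 8.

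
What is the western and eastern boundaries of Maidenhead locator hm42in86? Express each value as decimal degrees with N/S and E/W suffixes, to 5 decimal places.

31.26667° W, 31.25833° W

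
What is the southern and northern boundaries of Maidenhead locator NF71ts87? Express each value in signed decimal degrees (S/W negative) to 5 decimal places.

-38.22083, -38.21667

Field N=13, F=5: +13·20° lon, +5·10° lat → SW at lon 80°, lat -40°.
Square 7, 1: +7·2° lon, +1·1° lat → SW at lon 94°, lat -39°.
Subsquare t=19, s=18: +19·0.0833333° lon, +18·0.0416667° lat → SW at lon 95.5833°, lat -38.25°.
Extended square 8, 7: +8·0.00833333° lon, +7·0.00416667° lat → SW at lon 95.65°, lat -38.2208°.
Cell spans 0.00833333° lon × 0.00416667° lat.
south -38.22083, north -38.21667.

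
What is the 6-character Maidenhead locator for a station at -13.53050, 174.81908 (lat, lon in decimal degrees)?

Shift to the Maidenhead origin (180°W, 90°S): lon 354.8191, lat 76.4695.
Field: lon ⌊354.8191/20⌋ = 17 → R; lat ⌊76.4695/10⌋ = 7 → H.
Square: lon ⌊14.8191/2⌋ = 7; lat ⌊6.4695/1⌋ = 6.
Subsquare: lon ⌊0.8191/0.0833333⌋ = 9 → j; lat ⌊0.4695/0.0416667⌋ = 11 → l.

RH76jl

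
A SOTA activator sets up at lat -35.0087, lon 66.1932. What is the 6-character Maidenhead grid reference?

MF34cx

Shift to the Maidenhead origin (180°W, 90°S): lon 246.1932, lat 54.9913.
Field: 246.1932/20 → 12 → M, 54.9913/10 → 5 → F; chars MF.
Square: 6.1932/2 → 3, 4.9913/1 → 4; chars 34.
Subsquare: 0.1932/0.0833333 → 2 → c, 0.9913/0.0416667 → 23 → x; chars cx.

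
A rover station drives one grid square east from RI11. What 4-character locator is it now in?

RI21

Longitude square 1; +1 → 2.
The latitude characters are unchanged.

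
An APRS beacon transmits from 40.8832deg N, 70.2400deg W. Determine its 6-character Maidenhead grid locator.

FN40vv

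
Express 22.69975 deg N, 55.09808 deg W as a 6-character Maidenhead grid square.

Offset from 180°W / 90°S: lon 124.9019°, lat 112.6997°.
Field: lon ⌊124.9019/20⌋ = 6 → G; lat ⌊112.6997/10⌋ = 11 → L.
Square: lon ⌊4.9019/2⌋ = 2; lat ⌊2.6997/1⌋ = 2.
Subsquare: lon ⌊0.9019/0.0833333⌋ = 10 → k; lat ⌊0.6997/0.0416667⌋ = 16 → q.

GL22kq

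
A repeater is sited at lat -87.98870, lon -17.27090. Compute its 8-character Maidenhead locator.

IA12ia72

Offset from 180°W / 90°S: lon 162.72910°, lat 2.01130°.
Field (20°×10°, letters A–R): 162.72910/20 → 8 → I, 2.01130/10 → 0 → A; chars IA.
Square (2°×1°, digits 0–9): 2.72910/2 → 1, 2.01130/1 → 2; chars 12.
Subsquare (5′×2.5′, letters a–x): 0.72910/0.0833333 → 8 → i, 0.01130/0.0416667 → 0 → a; chars ia.
Extended square (30″×15″, digits 0–9): 0.06243/0.00833333 → 7, 0.01130/0.00416667 → 2; chars 72.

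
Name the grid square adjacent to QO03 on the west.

PO93

Longitude square 0; −1 → -1, wraps to 9, carry into field.
Longitude field Q = 16; −1 → 15 = P.
The latitude characters are unchanged.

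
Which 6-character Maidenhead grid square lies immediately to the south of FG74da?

Latitude subsquare a = 0; −1 → -1, wraps to 23 = x, carry into square.
Latitude square 4; −1 → 3.
The longitude characters are unchanged.

FG73dx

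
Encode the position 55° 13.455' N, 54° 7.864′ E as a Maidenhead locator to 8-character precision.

Shift to the Maidenhead origin (180°W, 90°S): lon 234.13107, lat 145.22425.
Field: lon ⌊234.13107/20⌋ = 11 → L; lat ⌊145.22425/10⌋ = 14 → O.
Square: lon ⌊14.13107/2⌋ = 7; lat ⌊5.22425/1⌋ = 5.
Subsquare: lon ⌊0.13107/0.0833333⌋ = 1 → b; lat ⌊0.22425/0.0416667⌋ = 5 → f.
Extended square: lon ⌊0.04773/0.00833333⌋ = 5; lat ⌊0.01592/0.00416667⌋ = 3.

LO75bf53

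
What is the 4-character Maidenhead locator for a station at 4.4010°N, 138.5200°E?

PJ94

Offset from 180°W / 90°S: lon 318.52°, lat 94.40°.
Field (20°×10°, letters A–R): 318.52/20 → 15 → P, 94.40/10 → 9 → J; chars PJ.
Square (2°×1°, digits 0–9): 18.52/2 → 9, 4.40/1 → 4; chars 94.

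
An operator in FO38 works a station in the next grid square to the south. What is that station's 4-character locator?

Latitude square 8; −1 → 7.
The longitude characters are unchanged.

FO37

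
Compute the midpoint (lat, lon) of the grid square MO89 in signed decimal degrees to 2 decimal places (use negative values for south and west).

59.50, 77.00

Field M=12, O=14: +12·20° lon, +14·10° lat → SW at lon 60°, lat 50°.
Square 8, 9: +8·2° lon, +9·1° lat → SW at lon 76°, lat 59°.
Cell spans 2° lon × 1° lat. Centre is SW corner plus half of each.
latitude 59.50, longitude 77.00.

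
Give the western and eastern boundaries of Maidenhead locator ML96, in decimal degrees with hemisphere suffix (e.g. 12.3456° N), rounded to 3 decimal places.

Field M=12, L=11: +12·20° lon, +11·10° lat → SW at lon 60°, lat 20°.
Square 9, 6: +9·2° lon, +6·1° lat → SW at lon 78°, lat 26°.
Cell spans 2° lon × 1° lat.
west 78.000° E, east 80.000° E.

78.000° E, 80.000° E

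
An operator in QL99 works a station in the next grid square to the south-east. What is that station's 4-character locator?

RL08

Longitude square 9; +1 → 10, wraps to 0, carry into field.
Longitude field Q = 16; +1 → 17 = R.
Latitude square 9; −1 → 8.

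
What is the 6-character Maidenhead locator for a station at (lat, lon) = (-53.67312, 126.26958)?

PD36dh

Offset from 180°W / 90°S: lon 306.2696°, lat 36.3269°.
Field (20°×10°, letters A–R): 306.2696/20 → 15 → P, 36.3269/10 → 3 → D; chars PD.
Square (2°×1°, digits 0–9): 6.2696/2 → 3, 6.3269/1 → 6; chars 36.
Subsquare (5′×2.5′, letters a–x): 0.2696/0.0833333 → 3 → d, 0.3269/0.0416667 → 7 → h; chars dh.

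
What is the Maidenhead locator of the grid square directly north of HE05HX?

Latitude subsquare x = 23; +1 → 24, wraps to 0 = a, carry into square.
Latitude square 5; +1 → 6.
The longitude characters are unchanged.

HE06ha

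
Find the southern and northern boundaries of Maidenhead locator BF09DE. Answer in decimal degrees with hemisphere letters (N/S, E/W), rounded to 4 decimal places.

Field B=1, F=5: +1·20° lon, +5·10° lat → SW at lon -160°, lat -40°.
Square 0, 9: +0·2° lon, +9·1° lat → SW at lon -160°, lat -31°.
Subsquare d=3, e=4: +3·0.0833333° lon, +4·0.0416667° lat → SW at lon -159.75°, lat -30.8333°.
Cell spans 0.0833333° lon × 0.0416667° lat.
south 30.8333° S, north 30.7917° S.

30.8333° S, 30.7917° S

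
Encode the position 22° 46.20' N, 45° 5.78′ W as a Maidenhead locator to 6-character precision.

Add 180° to longitude and 90° to latitude: 134.9037, 112.7700.
Field: 134.9037/20 → 6 → G, 112.7700/10 → 11 → L; chars GL.
Square: 14.9037/2 → 7, 2.7700/1 → 2; chars 72.
Subsquare: 0.9037/0.0833333 → 10 → k, 0.7700/0.0416667 → 18 → s; chars ks.

GL72ks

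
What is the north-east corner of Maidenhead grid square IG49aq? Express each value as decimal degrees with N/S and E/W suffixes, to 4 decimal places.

Field I=8, G=6: +8·20° lon, +6·10° lat → SW at lon -20°, lat -30°.
Square 4, 9: +4·2° lon, +9·1° lat → SW at lon -12°, lat -21°.
Subsquare a=0, q=16: +0·0.0833333° lon, +16·0.0416667° lat → SW at lon -12°, lat -20.3333°.
Cell spans 0.0833333° lon × 0.0416667° lat. NE corner is SW corner plus one full cell.
latitude 20.2917° S, longitude 11.9167° W.

20.2917° S, 11.9167° W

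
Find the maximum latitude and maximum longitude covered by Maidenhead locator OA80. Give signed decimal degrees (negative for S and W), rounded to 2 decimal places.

-89.00, 118.00

Field O=14, A=0: +14·20° lon, +0·10° lat → SW at lon 100°, lat -90°.
Square 8, 0: +8·2° lon, +0·1° lat → SW at lon 116°, lat -90°.
Cell spans 2° lon × 1° lat. NE corner is SW corner plus one full cell.
latitude -89.00, longitude 118.00.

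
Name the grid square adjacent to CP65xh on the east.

Longitude subsquare x = 23; +1 → 24, wraps to 0 = a, carry into square.
Longitude square 6; +1 → 7.
The latitude characters are unchanged.

CP75ah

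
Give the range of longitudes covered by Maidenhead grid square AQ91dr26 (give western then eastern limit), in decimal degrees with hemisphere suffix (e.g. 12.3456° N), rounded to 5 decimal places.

161.73333° W, 161.72500° W

Field A=0, Q=16: +0·20° lon, +16·10° lat → SW at lon -180°, lat 70°.
Square 9, 1: +9·2° lon, +1·1° lat → SW at lon -162°, lat 71°.
Subsquare d=3, r=17: +3·0.0833333° lon, +17·0.0416667° lat → SW at lon -161.75°, lat 71.7083°.
Extended square 2, 6: +2·0.00833333° lon, +6·0.00416667° lat → SW at lon -161.733°, lat 71.7333°.
Cell spans 0.00833333° lon × 0.00416667° lat.
west 161.73333° W, east 161.72500° W.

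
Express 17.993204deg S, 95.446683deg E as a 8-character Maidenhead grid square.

NH72ra31

Add 180° to longitude and 90° to latitude: 275.44668, 72.00680.
Field (20°×10°, letters A–R): 275.44668/20 → 13 → N, 72.00680/10 → 7 → H; chars NH.
Square (2°×1°, digits 0–9): 15.44668/2 → 7, 2.00680/1 → 2; chars 72.
Subsquare (5′×2.5′, letters a–x): 1.44668/0.0833333 → 17 → r, 0.00680/0.0416667 → 0 → a; chars ra.
Extended square (30″×15″, digits 0–9): 0.03002/0.00833333 → 3, 0.00680/0.00416667 → 1; chars 31.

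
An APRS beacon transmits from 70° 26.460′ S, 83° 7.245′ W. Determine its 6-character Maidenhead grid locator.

Add 180° to longitude and 90° to latitude: 96.8792, 19.5590.
Field: lon ⌊96.8792/20⌋ = 4 → E; lat ⌊19.5590/10⌋ = 1 → B.
Square: lon ⌊16.8792/2⌋ = 8; lat ⌊9.5590/1⌋ = 9.
Subsquare: lon ⌊0.8792/0.0833333⌋ = 10 → k; lat ⌊0.5590/0.0416667⌋ = 13 → n.

EB89kn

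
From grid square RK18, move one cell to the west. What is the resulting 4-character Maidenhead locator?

Longitude square 1; −1 → 0.
The latitude characters are unchanged.

RK08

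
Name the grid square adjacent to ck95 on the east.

DK05

Longitude square 9; +1 → 10, wraps to 0, carry into field.
Longitude field C = 2; +1 → 3 = D.
The latitude characters are unchanged.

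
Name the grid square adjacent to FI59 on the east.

FI69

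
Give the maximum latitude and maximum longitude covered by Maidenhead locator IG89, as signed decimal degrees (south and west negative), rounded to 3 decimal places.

-20.000, -2.000

Field I=8, G=6: +8·20° lon, +6·10° lat → SW at lon -20°, lat -30°.
Square 8, 9: +8·2° lon, +9·1° lat → SW at lon -4°, lat -21°.
Cell spans 2° lon × 1° lat. NE corner is SW corner plus one full cell.
latitude -20.000, longitude -2.000.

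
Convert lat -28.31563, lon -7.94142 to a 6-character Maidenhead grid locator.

IG61aq

Add 180° to longitude and 90° to latitude: 172.0586, 61.6844.
Field: 172.0586/20 → 8 → I, 61.6844/10 → 6 → G; chars IG.
Square: 12.0586/2 → 6, 1.6844/1 → 1; chars 61.
Subsquare: 0.0586/0.0833333 → 0 → a, 0.6844/0.0416667 → 16 → q; chars aq.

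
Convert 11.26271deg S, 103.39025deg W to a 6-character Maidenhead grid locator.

Shift to the Maidenhead origin (180°W, 90°S): lon 76.6098, lat 78.7373.
Field: 76.6098/20 → 3 → D, 78.7373/10 → 7 → H; chars DH.
Square: 16.6098/2 → 8, 8.7373/1 → 8; chars 88.
Subsquare: 0.6098/0.0833333 → 7 → h, 0.7373/0.0416667 → 17 → r; chars hr.

DH88hr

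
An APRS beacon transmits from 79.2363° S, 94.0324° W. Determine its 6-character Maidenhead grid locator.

Shift to the Maidenhead origin (180°W, 90°S): lon 85.9676, lat 10.7637.
Field: 85.9676/20 → 4 → E, 10.7637/10 → 1 → B; chars EB.
Square: 5.9676/2 → 2, 0.7637/1 → 0; chars 20.
Subsquare: 1.9676/0.0833333 → 23 → x, 0.7637/0.0416667 → 18 → s; chars xs.

EB20xs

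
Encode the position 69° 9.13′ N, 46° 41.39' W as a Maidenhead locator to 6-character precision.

GP69pd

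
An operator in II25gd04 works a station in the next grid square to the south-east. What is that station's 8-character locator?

II25gd13

Longitude extended square 0; +1 → 1.
Latitude extended square 4; −1 → 3.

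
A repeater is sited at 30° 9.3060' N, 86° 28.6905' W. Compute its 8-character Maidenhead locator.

EM60sd27

Shift to the Maidenhead origin (180°W, 90°S): lon 93.52183, lat 120.15510.
Field: 93.52183/20 → 4 → E, 120.15510/10 → 12 → M; chars EM.
Square: 13.52183/2 → 6, 0.15510/1 → 0; chars 60.
Subsquare: 1.52183/0.0833333 → 18 → s, 0.15510/0.0416667 → 3 → d; chars sd.
Extended square: 0.02183/0.00833333 → 2, 0.03010/0.00416667 → 7; chars 27.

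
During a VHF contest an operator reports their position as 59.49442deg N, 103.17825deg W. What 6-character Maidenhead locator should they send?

DO89jl

Offset from 180°W / 90°S: lon 76.8217°, lat 149.4944°.
Field: lon ⌊76.8217/20⌋ = 3 → D; lat ⌊149.4944/10⌋ = 14 → O.
Square: lon ⌊16.8217/2⌋ = 8; lat ⌊9.4944/1⌋ = 9.
Subsquare: lon ⌊0.8217/0.0833333⌋ = 9 → j; lat ⌊0.4944/0.0416667⌋ = 11 → l.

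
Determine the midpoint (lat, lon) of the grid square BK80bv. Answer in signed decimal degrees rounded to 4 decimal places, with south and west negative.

Field B=1, K=10: +1·20° lon, +10·10° lat → SW at lon -160°, lat 10°.
Square 8, 0: +8·2° lon, +0·1° lat → SW at lon -144°, lat 10°.
Subsquare b=1, v=21: +1·0.0833333° lon, +21·0.0416667° lat → SW at lon -143.917°, lat 10.875°.
Cell spans 0.0833333° lon × 0.0416667° lat. Centre is SW corner plus half of each.
latitude 10.8958, longitude -143.8750.

10.8958, -143.8750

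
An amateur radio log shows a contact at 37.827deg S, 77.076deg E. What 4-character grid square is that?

MF82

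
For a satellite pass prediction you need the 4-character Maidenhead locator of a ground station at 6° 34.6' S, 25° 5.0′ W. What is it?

Add 180° to longitude and 90° to latitude: 154.92, 83.42.
Field: 154.92/20 → 7 → H, 83.42/10 → 8 → I; chars HI.
Square: 14.92/2 → 7, 3.42/1 → 3; chars 73.

HI73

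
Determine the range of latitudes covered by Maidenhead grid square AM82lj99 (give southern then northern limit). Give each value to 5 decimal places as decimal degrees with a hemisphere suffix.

Field A=0, M=12: +0·20° lon, +12·10° lat → SW at lon -180°, lat 30°.
Square 8, 2: +8·2° lon, +2·1° lat → SW at lon -164°, lat 32°.
Subsquare l=11, j=9: +11·0.0833333° lon, +9·0.0416667° lat → SW at lon -163.083°, lat 32.375°.
Extended square 9, 9: +9·0.00833333° lon, +9·0.00416667° lat → SW at lon -163.008°, lat 32.4125°.
Cell spans 0.00833333° lon × 0.00416667° lat.
south 32.41250° N, north 32.41667° N.

32.41250° N, 32.41667° N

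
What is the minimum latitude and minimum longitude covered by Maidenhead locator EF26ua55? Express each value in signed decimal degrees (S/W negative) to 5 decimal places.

Field E=4, F=5: +4·20° lon, +5·10° lat → SW at lon -100°, lat -40°.
Square 2, 6: +2·2° lon, +6·1° lat → SW at lon -96°, lat -34°.
Subsquare u=20, a=0: +20·0.0833333° lon, +0·0.0416667° lat → SW at lon -94.3333°, lat -34°.
Extended square 5, 5: +5·0.00833333° lon, +5·0.00416667° lat → SW at lon -94.2917°, lat -33.9792°.
latitude -33.97917, longitude -94.29167.

-33.97917, -94.29167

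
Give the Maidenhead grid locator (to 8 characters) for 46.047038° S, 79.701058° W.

FE03dw58

Offset from 180°W / 90°S: lon 100.29894°, lat 43.95296°.
Field: lon ⌊100.29894/20⌋ = 5 → F; lat ⌊43.95296/10⌋ = 4 → E.
Square: lon ⌊0.29894/2⌋ = 0; lat ⌊3.95296/1⌋ = 3.
Subsquare: lon ⌊0.29894/0.0833333⌋ = 3 → d; lat ⌊0.95296/0.0416667⌋ = 22 → w.
Extended square: lon ⌊0.04894/0.00833333⌋ = 5; lat ⌊0.03630/0.00416667⌋ = 8.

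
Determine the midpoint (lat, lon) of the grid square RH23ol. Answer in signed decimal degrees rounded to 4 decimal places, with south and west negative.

Field R=17, H=7: +17·20° lon, +7·10° lat → SW at lon 160°, lat -20°.
Square 2, 3: +2·2° lon, +3·1° lat → SW at lon 164°, lat -17°.
Subsquare o=14, l=11: +14·0.0833333° lon, +11·0.0416667° lat → SW at lon 165.167°, lat -16.5417°.
Cell spans 0.0833333° lon × 0.0416667° lat. Centre is SW corner plus half of each.
latitude -16.5208, longitude 165.2083.

-16.5208, 165.2083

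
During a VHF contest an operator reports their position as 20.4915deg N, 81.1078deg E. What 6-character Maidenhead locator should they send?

Add 180° to longitude and 90° to latitude: 261.1078, 110.4915.
Field: lon ⌊261.1078/20⌋ = 13 → N; lat ⌊110.4915/10⌋ = 11 → L.
Square: lon ⌊1.1078/2⌋ = 0; lat ⌊0.4915/1⌋ = 0.
Subsquare: lon ⌊1.1078/0.0833333⌋ = 13 → n; lat ⌊0.4915/0.0416667⌋ = 11 → l.

NL00nl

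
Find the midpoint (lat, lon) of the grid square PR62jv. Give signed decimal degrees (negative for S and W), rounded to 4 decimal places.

Field P=15, R=17: +15·20° lon, +17·10° lat → SW at lon 120°, lat 80°.
Square 6, 2: +6·2° lon, +2·1° lat → SW at lon 132°, lat 82°.
Subsquare j=9, v=21: +9·0.0833333° lon, +21·0.0416667° lat → SW at lon 132.75°, lat 82.875°.
Cell spans 0.0833333° lon × 0.0416667° lat. Centre is SW corner plus half of each.
latitude 82.8958, longitude 132.7917.

82.8958, 132.7917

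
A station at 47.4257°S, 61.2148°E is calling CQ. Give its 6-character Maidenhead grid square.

ME02on

Offset from 180°W / 90°S: lon 241.2148°, lat 42.5743°.
Field (20°×10°, letters A–R): lon ⌊241.2148/20⌋ = 12 → M; lat ⌊42.5743/10⌋ = 4 → E.
Square (2°×1°, digits 0–9): lon ⌊1.2148/2⌋ = 0; lat ⌊2.5743/1⌋ = 2.
Subsquare (5′×2.5′, letters a–x): lon ⌊1.2148/0.0833333⌋ = 14 → o; lat ⌊0.5743/0.0416667⌋ = 13 → n.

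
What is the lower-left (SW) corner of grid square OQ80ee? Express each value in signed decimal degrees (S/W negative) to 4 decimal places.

70.1667, 116.3333

Field O=14, Q=16: +14·20° lon, +16·10° lat → SW at lon 100°, lat 70°.
Square 8, 0: +8·2° lon, +0·1° lat → SW at lon 116°, lat 70°.
Subsquare e=4, e=4: +4·0.0833333° lon, +4·0.0416667° lat → SW at lon 116.333°, lat 70.1667°.
latitude 70.1667, longitude 116.3333.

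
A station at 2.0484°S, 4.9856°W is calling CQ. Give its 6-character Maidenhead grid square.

II77mw

Offset from 180°W / 90°S: lon 175.0144°, lat 87.9516°.
Field: 175.0144/20 → 8 → I, 87.9516/10 → 8 → I; chars II.
Square: 15.0144/2 → 7, 7.9516/1 → 7; chars 77.
Subsquare: 1.0144/0.0833333 → 12 → m, 0.9516/0.0416667 → 22 → w; chars mw.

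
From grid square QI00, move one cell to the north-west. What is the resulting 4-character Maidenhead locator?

PI91

Longitude square 0; −1 → -1, wraps to 9, carry into field.
Longitude field Q = 16; −1 → 15 = P.
Latitude square 0; +1 → 1.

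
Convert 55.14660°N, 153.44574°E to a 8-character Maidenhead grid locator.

Offset from 180°W / 90°S: lon 333.44574°, lat 145.14660°.
Field (20°×10°, letters A–R): 333.44574/20 → 16 → Q, 145.14660/10 → 14 → O; chars QO.
Square (2°×1°, digits 0–9): 13.44574/2 → 6, 5.14660/1 → 5; chars 65.
Subsquare (5′×2.5′, letters a–x): 1.44574/0.0833333 → 17 → r, 0.14660/0.0416667 → 3 → d; chars rd.
Extended square (30″×15″, digits 0–9): 0.02907/0.00833333 → 3, 0.02160/0.00416667 → 5; chars 35.

QO65rd35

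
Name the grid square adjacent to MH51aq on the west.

MH41xq

Longitude subsquare a = 0; −1 → -1, wraps to 23 = x, carry into square.
Longitude square 5; −1 → 4.
The latitude characters are unchanged.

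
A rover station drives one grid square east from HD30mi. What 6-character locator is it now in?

HD30ni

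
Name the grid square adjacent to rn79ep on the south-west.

Longitude subsquare e = 4; −1 → 3 = d.
Latitude subsquare p = 15; −1 → 14 = o.

RN79do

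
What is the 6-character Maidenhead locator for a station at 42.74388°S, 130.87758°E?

PE57kg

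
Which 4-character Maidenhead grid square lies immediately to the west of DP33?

Longitude square 3; −1 → 2.
The latitude characters are unchanged.

DP23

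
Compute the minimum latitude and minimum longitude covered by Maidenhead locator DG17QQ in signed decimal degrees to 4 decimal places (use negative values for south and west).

Field D=3, G=6: +3·20° lon, +6·10° lat → SW at lon -120°, lat -30°.
Square 1, 7: +1·2° lon, +7·1° lat → SW at lon -118°, lat -23°.
Subsquare q=16, q=16: +16·0.0833333° lon, +16·0.0416667° lat → SW at lon -116.667°, lat -22.3333°.
latitude -22.3333, longitude -116.6667.

-22.3333, -116.6667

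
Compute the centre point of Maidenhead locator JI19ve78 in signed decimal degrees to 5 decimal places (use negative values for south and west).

-0.79792, 3.81250

Field J=9, I=8: +9·20° lon, +8·10° lat → SW at lon 0°, lat -10°.
Square 1, 9: +1·2° lon, +9·1° lat → SW at lon 2°, lat -1°.
Subsquare v=21, e=4: +21·0.0833333° lon, +4·0.0416667° lat → SW at lon 3.75°, lat -0.833333°.
Extended square 7, 8: +7·0.00833333° lon, +8·0.00416667° lat → SW at lon 3.80833°, lat -0.8°.
Cell spans 0.00833333° lon × 0.00416667° lat. Centre is SW corner plus half of each.
latitude -0.79792, longitude 3.81250.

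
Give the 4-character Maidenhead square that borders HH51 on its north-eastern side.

Longitude square 5; +1 → 6.
Latitude square 1; +1 → 2.

HH62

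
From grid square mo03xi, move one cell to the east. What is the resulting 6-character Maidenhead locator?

Longitude subsquare x = 23; +1 → 24, wraps to 0 = a, carry into square.
Longitude square 0; +1 → 1.
The latitude characters are unchanged.

MO13ai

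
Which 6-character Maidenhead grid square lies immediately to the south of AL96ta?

Latitude subsquare a = 0; −1 → -1, wraps to 23 = x, carry into square.
Latitude square 6; −1 → 5.
The longitude characters are unchanged.

AL95tx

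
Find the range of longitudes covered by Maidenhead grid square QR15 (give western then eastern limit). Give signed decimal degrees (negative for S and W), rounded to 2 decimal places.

142.00, 144.00

Field Q=16, R=17: +16·20° lon, +17·10° lat → SW at lon 140°, lat 80°.
Square 1, 5: +1·2° lon, +5·1° lat → SW at lon 142°, lat 85°.
Cell spans 2° lon × 1° lat.
west 142.00, east 144.00.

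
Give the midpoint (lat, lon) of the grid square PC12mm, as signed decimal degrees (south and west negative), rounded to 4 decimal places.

Field P=15, C=2: +15·20° lon, +2·10° lat → SW at lon 120°, lat -70°.
Square 1, 2: +1·2° lon, +2·1° lat → SW at lon 122°, lat -68°.
Subsquare m=12, m=12: +12·0.0833333° lon, +12·0.0416667° lat → SW at lon 123°, lat -67.5°.
Cell spans 0.0833333° lon × 0.0416667° lat. Centre is SW corner plus half of each.
latitude -67.4792, longitude 123.0417.

-67.4792, 123.0417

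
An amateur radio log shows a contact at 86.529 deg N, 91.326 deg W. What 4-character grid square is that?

ER46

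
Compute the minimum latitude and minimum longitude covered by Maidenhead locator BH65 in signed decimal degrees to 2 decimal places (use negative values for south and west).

-15.00, -148.00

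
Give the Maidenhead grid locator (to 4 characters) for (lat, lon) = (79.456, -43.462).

GQ89

Shift to the Maidenhead origin (180°W, 90°S): lon 136.54, lat 169.46.
Field (20°×10°, letters A–R): 136.54/20 → 6 → G, 169.46/10 → 16 → Q; chars GQ.
Square (2°×1°, digits 0–9): 16.54/2 → 8, 9.46/1 → 9; chars 89.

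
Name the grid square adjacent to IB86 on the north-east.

Longitude square 8; +1 → 9.
Latitude square 6; +1 → 7.

IB97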